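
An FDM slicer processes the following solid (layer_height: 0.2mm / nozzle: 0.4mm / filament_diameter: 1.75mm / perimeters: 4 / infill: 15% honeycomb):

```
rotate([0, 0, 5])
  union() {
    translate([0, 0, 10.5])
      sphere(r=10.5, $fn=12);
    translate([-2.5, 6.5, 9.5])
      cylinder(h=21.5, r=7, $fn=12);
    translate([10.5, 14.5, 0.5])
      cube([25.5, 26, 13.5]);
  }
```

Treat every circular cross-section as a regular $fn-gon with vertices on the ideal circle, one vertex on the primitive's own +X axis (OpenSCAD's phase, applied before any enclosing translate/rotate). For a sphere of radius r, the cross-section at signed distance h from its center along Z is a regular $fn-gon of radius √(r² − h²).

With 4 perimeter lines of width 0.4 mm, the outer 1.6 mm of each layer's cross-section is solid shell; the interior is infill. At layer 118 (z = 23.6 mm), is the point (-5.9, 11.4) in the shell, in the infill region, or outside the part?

At z = 23.6 mm: the sphere is absent (|z−center|=13.100 > r=10.5); the r=7 cylinder at (-2.5, 6.5) gives a regular 12-gon of circumradius 7 (constant along its height); the cube at (10.5, 14.5) does not reach this height (z outside [0.5, 14]); Combining (union): only the r=7 cylinder at (-2.5, 6.5) is present, so the union is just that shape — 1 connected region; (whole slice rotated 5° about Z — lengths, areas and connectivity unchanged). Overall, the cross-section is a single solid region. Undo the 5° rotation: the query point maps to (-4.884, 11.871) in the un-rotated model frame. The nearest boundary edge runs (-2.50, 13.50)→(-6.00, 12.56); distance from the point to it = 0.96 mm. The point is inside the cross-section, 0.96 mm from the nearest boundary — within the 1.6 mm shell band (4 × 0.4).

shell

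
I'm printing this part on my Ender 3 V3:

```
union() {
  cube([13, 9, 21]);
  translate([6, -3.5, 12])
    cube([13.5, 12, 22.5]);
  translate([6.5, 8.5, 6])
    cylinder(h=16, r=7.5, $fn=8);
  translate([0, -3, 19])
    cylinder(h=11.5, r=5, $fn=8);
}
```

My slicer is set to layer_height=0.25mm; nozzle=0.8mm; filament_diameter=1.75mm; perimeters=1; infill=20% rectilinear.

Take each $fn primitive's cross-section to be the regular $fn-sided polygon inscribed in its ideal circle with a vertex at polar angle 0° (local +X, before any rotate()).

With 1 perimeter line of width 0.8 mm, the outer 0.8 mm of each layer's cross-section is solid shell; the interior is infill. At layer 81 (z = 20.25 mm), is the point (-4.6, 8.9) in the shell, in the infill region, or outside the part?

outside

At z = 20.25 mm: the cube (footprint 13×9) is included at this height; the 13.5×12 cube at (6, -3.5) contributes its full rectangle; the r=7.5 cylinder at (6.5, 8.5) contributes a regular 8-gon of circumradius 7.5; the r=5 cylinder at (0, -3) contributes a regular 8-gon of circumradius 5; Taking the union: the regions partially overlap (shared area 148.88 mm²), so overlapping operands fuse into one piece — 1 connected region. Overall, the cross-section is a single solid region. The nearest boundary edge runs (0.00, 6.09)→(-1.00, 8.50); distance from the point to it = 3.62 mm. The point is not inside any of the regions above, so it lies outside the cross-section (3.62 mm from the nearest boundary).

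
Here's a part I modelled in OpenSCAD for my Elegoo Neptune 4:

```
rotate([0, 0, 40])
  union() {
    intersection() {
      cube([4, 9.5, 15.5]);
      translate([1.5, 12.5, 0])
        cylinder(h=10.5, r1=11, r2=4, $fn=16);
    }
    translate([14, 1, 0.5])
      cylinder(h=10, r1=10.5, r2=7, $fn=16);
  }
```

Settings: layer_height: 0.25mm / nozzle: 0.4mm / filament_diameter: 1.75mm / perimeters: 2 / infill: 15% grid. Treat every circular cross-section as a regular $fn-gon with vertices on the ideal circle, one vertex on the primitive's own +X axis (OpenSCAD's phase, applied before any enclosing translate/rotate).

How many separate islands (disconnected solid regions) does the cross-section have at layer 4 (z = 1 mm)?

2

At z = 1 mm: the cube is present — its section is the full 4×9.5 rectangle; the cone at (1.5, 12.5) contributes a regular 16-gon of circumradius 10.333 (interpolated between r1=11 and r2=4 at t=0.095); Keeping only the common overlap: the cone at (1.5, 12.5) partially overlaps the 4×9.5 cube; clipping to the common part keeps 28.49 mm² — 1 connected region; the cone at (14, 1) (r1=10.5→r2=7) has section circumradius 10.325 here — a regular 16-gon; Combining (union): the 2 present regions are separate (no shared area or edge), so areas and boundary lengths simply add and each stays a separate island — 2 connected regions; (rotated 40° about Z; rotation is an isometry so areas/perimeters/island counts are preserved). Overall, the cross-section has 2 separate islands. Island count = 2.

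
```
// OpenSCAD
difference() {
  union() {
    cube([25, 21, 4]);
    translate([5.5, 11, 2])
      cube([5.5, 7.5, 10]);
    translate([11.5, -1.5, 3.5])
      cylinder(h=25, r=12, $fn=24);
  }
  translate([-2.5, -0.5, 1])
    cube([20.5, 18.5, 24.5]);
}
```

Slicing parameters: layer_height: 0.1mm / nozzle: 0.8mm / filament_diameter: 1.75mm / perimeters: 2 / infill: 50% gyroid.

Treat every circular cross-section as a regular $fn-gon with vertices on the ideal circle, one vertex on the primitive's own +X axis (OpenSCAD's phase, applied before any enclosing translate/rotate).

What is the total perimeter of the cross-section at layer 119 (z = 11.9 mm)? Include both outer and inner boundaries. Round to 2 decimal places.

89.88 mm

At z = 11.9 mm: the cube does not reach this height (z outside [0, 4]); the 5.5×7.5 cube at (5.5, 11) contributes its full rectangle (perimeter 26.00 mm); the r=12 cylinder at (11.5, -1.5) contributes a regular 24-gon of circumradius 12 (perimeter = 2·24·12.000·sin(180°/24) = 75.18 mm); Combining (union): the 2 present regions are separate (no shared area or edge), so areas and boundary lengths simply add and each stays a separate island — boundary = 101.18 mm; the 20.5×18.5 cube at (-2.5, -0.5) contributes its full rectangle (perimeter 78.00 mm); Subtracting the remaining from the first: starting from the result so far, the 20.5×18.5 cube at (-2.5, -0.5) partially overlaps it — only the 205.42 mm² overlap (of its 379.25 mm²) is removed, clipping the outline — boundary = 89.88 mm. Overall, the cross-section has 2 separate islands. Total boundary length (outer) = 89.88 mm.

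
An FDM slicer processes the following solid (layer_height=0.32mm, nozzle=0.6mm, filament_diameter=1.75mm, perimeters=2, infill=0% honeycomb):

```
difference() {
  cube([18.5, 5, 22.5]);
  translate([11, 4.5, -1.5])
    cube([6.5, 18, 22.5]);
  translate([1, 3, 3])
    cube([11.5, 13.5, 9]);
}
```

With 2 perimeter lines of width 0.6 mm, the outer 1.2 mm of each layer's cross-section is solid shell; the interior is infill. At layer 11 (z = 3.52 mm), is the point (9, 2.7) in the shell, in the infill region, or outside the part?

At z = 3.52 mm: the cube (footprint 18.5×5) is included at this height; the cube at (11, 4.5) (footprint 6.5×18) is included at this height; the cube at (1, 3) is present — its section is the full 11.5×13.5 rectangle; Taking the first minus the rest: starting from the 18.5×5 cube, the 6.5×18 cube at (11, 4.5) partially overlaps it — only the 3.25 mm² overlap (of its 117.00 mm²) is removed, clipping the outline; the 11.5×13.5 cube at (1, 3) partially overlaps it — only the 22.25 mm² overlap (of its 155.25 mm²) is removed, clipping the outline — 1 connected region. Overall, the cross-section is a single solid region. The nearest boundary edge runs (1.00, 3.00)→(12.50, 3.00); distance from the point to it = 0.30 mm. The point is inside the cross-section, 0.30 mm from the nearest boundary — within the 1.2 mm shell band (2 × 0.6).

shell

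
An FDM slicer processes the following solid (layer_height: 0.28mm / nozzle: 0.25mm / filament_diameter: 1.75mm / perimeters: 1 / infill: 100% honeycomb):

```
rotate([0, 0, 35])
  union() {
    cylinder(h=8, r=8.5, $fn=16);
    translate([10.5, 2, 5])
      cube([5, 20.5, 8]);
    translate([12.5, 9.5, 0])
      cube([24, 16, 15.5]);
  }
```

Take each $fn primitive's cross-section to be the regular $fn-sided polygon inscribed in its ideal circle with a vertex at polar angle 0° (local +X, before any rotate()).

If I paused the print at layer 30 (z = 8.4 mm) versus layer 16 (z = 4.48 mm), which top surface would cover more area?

Layer 30 (z = 8.4): the cylinder does not reach this height (z outside [0, 8]); the 5×20.5 cube at (10.5, 2) contributes its full rectangle (area 102.50 mm²); the cube at (12.5, 9.5) (footprint 24×16) is included at this height (area 384.00 mm²); Merging all regions: the regions partially overlap — summed areas 486.50 mm² minus the doubly-counted overlap 39.00 mm² gives 447.50 mm² — area = 447.50 mm²; (rotated 35° about Z; rotation is an isometry so areas/perimeters/island counts are preserved). So its area = 447.50 mm². Layer 16 (z = 4.48): the r=8.5 cylinder contributes a regular 16-gon of circumradius 8.5 (area = (16/2)·8.500²·sin(360°/16) = 221.19 mm²); the cube at (10.5, 2) is absent (z outside [5, 13]); the cube at (12.5, 9.5) is present — its section is the full 24×16 rectangle (area 384.00 mm²); Taking the union: the 2 present regions are separate (no shared area or edge), so areas and boundary lengths simply add and each stays a separate island — area = 605.19 mm²; (rotated 35° about Z; rotation is an isometry so areas/perimeters/island counts are preserved). So its area = 605.19 mm². Layer 16 is larger (605.19 vs 447.50 mm²).

layer 16 (z = 4.48 mm)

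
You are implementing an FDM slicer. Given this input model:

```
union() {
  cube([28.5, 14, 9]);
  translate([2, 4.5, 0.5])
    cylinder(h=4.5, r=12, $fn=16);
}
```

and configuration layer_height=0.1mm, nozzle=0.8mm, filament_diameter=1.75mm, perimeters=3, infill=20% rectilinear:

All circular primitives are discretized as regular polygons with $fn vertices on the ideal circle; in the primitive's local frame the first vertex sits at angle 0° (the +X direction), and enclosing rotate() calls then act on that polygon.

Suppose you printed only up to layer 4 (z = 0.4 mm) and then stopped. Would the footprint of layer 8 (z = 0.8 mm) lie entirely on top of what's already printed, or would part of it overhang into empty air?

part overhangs

Compare the two slices. At z = 0.4: the cube is present — its section is the full 28.5×14 rectangle (area 399.00 mm²); the cylinder at (2, 4.5) does not reach this height (z outside [0.5, 5]); Merging all regions: only the 28.5×14 cube is present, so the union is just that shape — area = 399.00 mm². At z = 0.8: the cube is present — its section is the full 28.5×14 rectangle (area 399.00 mm²); the cylinder at (2, 4.5): section is a regular 16-gon, circumradius r=12 (area = (16/2)·12.000²·sin(360°/16) = 440.85 mm²); Merging all regions: the regions partially overlap — summed areas 839.85 mm² minus the doubly-counted overlap 178.93 mm² gives 660.92 mm² — area = 660.92 mm². Checking containment: at z = 0.8 the cross-section extends beyond the z = 0.4 cross-section by about 261.92 mm².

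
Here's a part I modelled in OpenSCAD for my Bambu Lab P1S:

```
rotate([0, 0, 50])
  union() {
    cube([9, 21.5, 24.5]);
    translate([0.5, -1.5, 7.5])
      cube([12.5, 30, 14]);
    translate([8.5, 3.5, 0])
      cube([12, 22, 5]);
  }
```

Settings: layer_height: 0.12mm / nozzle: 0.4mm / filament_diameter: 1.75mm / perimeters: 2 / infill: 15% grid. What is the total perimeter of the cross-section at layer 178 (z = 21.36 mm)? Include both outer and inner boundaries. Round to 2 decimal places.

At z = 21.36 mm: the cube is present — its section is the full 9×21.5 rectangle (perimeter 61.00 mm); the cube at (0.5, -1.5) (footprint 12.5×30) is included at this height (perimeter 85.00 mm); the cube at (8.5, 3.5) is absent (z outside [0, 5]); Taking the union: the regions partially overlap (shared area 182.75 mm²), so the edge portions inside another operand are dropped and the merged outline is re-measured after clipping — boundary = 86.00 mm; (rotated 50° about Z; rotation is an isometry so areas/perimeters/island counts are preserved). Overall, the cross-section is a single solid region. Total boundary length (outer) = 86.00 mm.

86.00 mm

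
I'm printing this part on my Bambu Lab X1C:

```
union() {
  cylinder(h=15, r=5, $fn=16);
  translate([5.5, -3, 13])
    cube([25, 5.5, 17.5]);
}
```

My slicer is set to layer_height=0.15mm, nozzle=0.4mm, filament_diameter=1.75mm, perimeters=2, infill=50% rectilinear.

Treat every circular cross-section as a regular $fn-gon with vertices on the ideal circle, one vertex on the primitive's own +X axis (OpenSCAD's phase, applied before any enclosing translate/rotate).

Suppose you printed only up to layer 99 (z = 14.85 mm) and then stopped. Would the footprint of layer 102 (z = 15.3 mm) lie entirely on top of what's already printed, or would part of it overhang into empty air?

entirely on top

Compare the two slices. At z = 14.85: the r=5 cylinder contributes a regular 16-gon of circumradius 5 (area = (16/2)·5.000²·sin(360°/16) = 76.54 mm²); the 25×5.5 cube at (5.5, -3) contributes its full rectangle (area 137.50 mm²); Taking the union: the 2 present regions are separate (no shared area or edge), so areas and boundary lengths simply add and each stays a separate island — area = 214.04 mm². At z = 15.3: the cylinder does not reach this height (z outside [0, 15]); the cube at (5.5, -3) (footprint 25×5.5) is included at this height (area 137.50 mm²); Combining (union): only the 25×5.5 cube at (5.5, -3) is present, so the union is just that shape — area = 137.50 mm². Checking containment: the cross-section at z = 15.3 is a subset of the cross-section at z = 14.85.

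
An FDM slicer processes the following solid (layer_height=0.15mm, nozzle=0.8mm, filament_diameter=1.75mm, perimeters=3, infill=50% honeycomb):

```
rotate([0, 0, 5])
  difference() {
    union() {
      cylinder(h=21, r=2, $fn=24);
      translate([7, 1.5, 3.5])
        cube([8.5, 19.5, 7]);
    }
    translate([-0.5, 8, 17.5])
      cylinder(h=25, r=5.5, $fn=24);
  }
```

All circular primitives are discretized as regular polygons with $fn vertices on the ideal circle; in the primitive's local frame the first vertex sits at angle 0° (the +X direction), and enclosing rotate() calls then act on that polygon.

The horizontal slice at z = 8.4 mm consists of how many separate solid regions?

2

At z = 8.4 mm: the r=2 cylinder gives a regular 24-gon of circumradius 2 (constant along its height); the cube at (7, 1.5) (footprint 8.5×19.5) is included at this height; Taking the union: the 2 present regions are separate (no shared area or edge), so areas and boundary lengths simply add and each stays a separate island — 2 connected regions; the cylinder at (-0.5, 8) is not intersected at this z (z outside [17.5, 42.5]); After the difference (first − rest): none of the subtracted shapes is present at this height, so the result so far is unchanged — 2 connected regions; (whole slice rotated 5° about Z — lengths, areas and connectivity unchanged). The result has 2 disconnected regions.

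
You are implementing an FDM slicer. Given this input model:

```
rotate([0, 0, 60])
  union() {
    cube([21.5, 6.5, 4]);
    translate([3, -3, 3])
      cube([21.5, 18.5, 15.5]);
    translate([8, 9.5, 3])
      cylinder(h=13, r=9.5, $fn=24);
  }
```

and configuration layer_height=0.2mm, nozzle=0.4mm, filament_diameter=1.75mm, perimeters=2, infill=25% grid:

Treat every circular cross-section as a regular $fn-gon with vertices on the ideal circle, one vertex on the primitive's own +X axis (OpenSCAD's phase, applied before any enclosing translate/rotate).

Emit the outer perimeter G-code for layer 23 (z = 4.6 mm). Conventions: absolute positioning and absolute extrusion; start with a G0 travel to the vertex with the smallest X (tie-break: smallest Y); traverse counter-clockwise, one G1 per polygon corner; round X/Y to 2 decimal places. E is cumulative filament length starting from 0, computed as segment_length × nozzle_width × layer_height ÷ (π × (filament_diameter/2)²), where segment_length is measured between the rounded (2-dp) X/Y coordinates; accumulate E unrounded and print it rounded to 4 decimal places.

At z = 4.6 mm: the cube is absent (z outside [0, 4]); the cube at (3, -3) is present — its section is the full 21.5×18.5 rectangle; the cylinder at (8, 9.5): section is a regular 24-gon, circumradius r=9.5; Merging all regions: the regions partially overlap (shared area 197.59 mm²), so overlapping operands fuse into one piece — 1 connected region; (whole slice rotated 60° about Z — lengths, areas and connectivity unchanged). The outline is a single polygon with 18 vertices. Extrusion per mm of travel: 0.4 × 0.2 / (π × 0.875²) = 0.033260. Accumulating E over each segment gives final E = 2.8780.

G0 X-13.73 Y11.68 Z4.60
G1 X-13.40 Y9.22 E0.0826
G1 X-12.45 Y6.93 E0.1650
G1 X-10.94 Y4.96 E0.2476
G1 X-8.98 Y3.45 E0.3299
G1 X-6.69 Y2.50 E0.4123
G1 X-4.23 Y2.18 E0.4948
G1 X-1.77 Y2.50 E0.5773
G1 X0.23 Y3.33 E0.6494
G1 X4.10 Y1.10 E0.7979
G1 X14.85 Y19.72 E1.5130
G1 X-1.17 Y28.97 E2.1283
G1 X-5.79 Y20.97 E2.4356
G1 X-6.69 Y20.85 E2.4658
G1 X-8.98 Y19.91 E2.5481
G1 X-10.94 Y18.40 E2.6304
G1 X-12.45 Y16.43 E2.7129
G1 X-13.40 Y14.14 E2.7954
G1 X-13.73 Y11.68 E2.8780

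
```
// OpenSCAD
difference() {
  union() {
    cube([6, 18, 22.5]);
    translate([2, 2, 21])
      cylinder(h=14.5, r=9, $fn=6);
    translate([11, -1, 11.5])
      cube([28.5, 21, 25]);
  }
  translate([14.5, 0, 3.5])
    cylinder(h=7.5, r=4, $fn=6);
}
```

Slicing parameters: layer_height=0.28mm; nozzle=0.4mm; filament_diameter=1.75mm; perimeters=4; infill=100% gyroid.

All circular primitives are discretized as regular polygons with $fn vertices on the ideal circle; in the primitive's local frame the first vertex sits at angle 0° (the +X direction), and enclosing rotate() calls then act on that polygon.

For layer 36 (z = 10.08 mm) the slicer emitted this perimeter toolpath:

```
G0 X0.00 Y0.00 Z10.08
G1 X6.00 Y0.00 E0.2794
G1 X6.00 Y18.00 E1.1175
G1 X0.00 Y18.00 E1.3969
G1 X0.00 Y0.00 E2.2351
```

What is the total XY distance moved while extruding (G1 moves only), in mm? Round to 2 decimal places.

48.00 mm

Sum the Euclidean lengths of each G1 segment: total = 48.00 mm.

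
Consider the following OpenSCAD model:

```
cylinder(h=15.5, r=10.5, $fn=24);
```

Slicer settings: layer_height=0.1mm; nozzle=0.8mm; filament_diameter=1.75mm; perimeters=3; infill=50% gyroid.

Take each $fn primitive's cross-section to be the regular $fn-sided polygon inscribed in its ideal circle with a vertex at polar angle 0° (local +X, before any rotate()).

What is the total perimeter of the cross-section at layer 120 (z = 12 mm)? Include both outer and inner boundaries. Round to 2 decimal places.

At z = 12 mm: the r=10.5 cylinder contributes a regular 24-gon of circumradius 10.5 (perimeter = 2·24·10.500·sin(180°/24) = 65.79 mm). Overall, the cross-section is a single solid region. Total boundary length (outer) = 65.79 mm.

65.79 mm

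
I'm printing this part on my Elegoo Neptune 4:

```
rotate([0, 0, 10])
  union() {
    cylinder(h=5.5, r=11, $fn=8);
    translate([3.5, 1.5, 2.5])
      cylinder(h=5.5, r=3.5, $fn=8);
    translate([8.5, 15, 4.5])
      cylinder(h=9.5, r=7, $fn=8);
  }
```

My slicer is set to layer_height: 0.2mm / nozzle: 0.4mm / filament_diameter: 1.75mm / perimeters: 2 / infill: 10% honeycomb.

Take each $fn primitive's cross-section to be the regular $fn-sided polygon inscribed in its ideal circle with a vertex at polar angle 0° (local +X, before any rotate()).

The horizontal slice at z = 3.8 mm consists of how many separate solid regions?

1

At z = 3.8 mm: the cylinder: section is a regular 8-gon, circumradius r=11; the r=3.5 cylinder at (3.5, 1.5) contributes a regular 8-gon of circumradius 3.5; the cylinder at (8.5, 15) is absent (z outside [4.5, 14]); Merging all regions: the r=3.5 cylinder at (3.5, 1.5) lies entirely inside the r=11 cylinder, so the union is just the r=11 cylinder — 1 connected region; (rotated 10° about Z; rotation is an isometry so areas/perimeters/island counts are preserved). The result has 1 disconnected region.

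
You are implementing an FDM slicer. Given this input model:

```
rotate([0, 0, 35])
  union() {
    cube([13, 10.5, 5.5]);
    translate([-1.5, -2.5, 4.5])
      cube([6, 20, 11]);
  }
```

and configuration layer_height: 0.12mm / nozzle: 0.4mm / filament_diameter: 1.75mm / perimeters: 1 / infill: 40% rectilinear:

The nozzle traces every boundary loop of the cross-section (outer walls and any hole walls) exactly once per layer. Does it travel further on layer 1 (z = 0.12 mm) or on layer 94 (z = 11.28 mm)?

layer 94 (z = 11.28 mm)

Layer 1 (z = 0.12): the 13×10.5 cube contributes its full rectangle (perimeter 47.00 mm); the cube at (-1.5, -2.5) does not reach this height (z outside [4.5, 15.5]); Taking the union: only the 13×10.5 cube is present, so the union is just that shape — boundary = 47.00 mm; (rotated 35° about Z; rotation is an isometry so areas/perimeters/island counts are preserved). So its perimeter = 47.00 mm. Layer 94 (z = 11.28): the cube is not intersected at this z (z outside [0, 5.5]); the cube at (-1.5, -2.5) (footprint 6×20) is included at this height (perimeter 52.00 mm); Merging all regions: only the 6×20 cube at (-1.5, -2.5) is present, so the union is just that shape — boundary = 52.00 mm; (whole slice rotated 35° about Z — lengths, areas and connectivity unchanged). So its perimeter = 52.00 mm. Layer 94 is larger (52.00 vs 47.00 mm).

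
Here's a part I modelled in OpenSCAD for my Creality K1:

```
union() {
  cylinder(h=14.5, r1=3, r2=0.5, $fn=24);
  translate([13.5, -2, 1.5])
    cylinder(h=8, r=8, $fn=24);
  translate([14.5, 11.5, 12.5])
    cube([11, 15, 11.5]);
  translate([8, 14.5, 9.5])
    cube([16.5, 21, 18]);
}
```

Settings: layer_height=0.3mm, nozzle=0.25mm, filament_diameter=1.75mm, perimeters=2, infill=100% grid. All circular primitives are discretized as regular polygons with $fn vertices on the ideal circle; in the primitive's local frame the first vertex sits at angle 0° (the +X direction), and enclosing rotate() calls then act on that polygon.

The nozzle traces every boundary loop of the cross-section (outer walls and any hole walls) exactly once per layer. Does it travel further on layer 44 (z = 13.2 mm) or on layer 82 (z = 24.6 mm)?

Layer 44 (z = 13.2): the cone: at t=0.910 of its height the radius interpolates to r₁+(r₂−r₁)t = 0.724, giving a regular 24-gon of that circumradius (perimeter = 2·24·0.724·sin(180°/24) = 4.54 mm); the cylinder at (13.5, -2) is not intersected at this z (z outside [1.5, 9.5]); the 11×15 cube at (14.5, 11.5) contributes its full rectangle (perimeter 52.00 mm); the cube at (8, 14.5) is present — its section is the full 16.5×21 rectangle (perimeter 75.00 mm); Combining (union): the regions partially overlap (shared area 120.00 mm²), so the edge portions inside another operand are dropped and the merged outline is re-measured after clipping — boundary = 87.54 mm. So its perimeter = 87.54 mm. Layer 82 (z = 24.6): the cone is absent (z outside [0, 14.5]); the cylinder at (13.5, -2) is not intersected at this z (z outside [1.5, 9.5]); the cube at (14.5, 11.5) is absent (z outside [12.5, 24]); the cube at (8, 14.5) is present — its section is the full 16.5×21 rectangle (perimeter 75.00 mm); Merging all regions: only the 16.5×21 cube at (8, 14.5) is present, so the union is just that shape — boundary = 75.00 mm. So its perimeter = 75.00 mm. Layer 44 is larger (87.54 vs 75.00 mm).

layer 44 (z = 13.2 mm)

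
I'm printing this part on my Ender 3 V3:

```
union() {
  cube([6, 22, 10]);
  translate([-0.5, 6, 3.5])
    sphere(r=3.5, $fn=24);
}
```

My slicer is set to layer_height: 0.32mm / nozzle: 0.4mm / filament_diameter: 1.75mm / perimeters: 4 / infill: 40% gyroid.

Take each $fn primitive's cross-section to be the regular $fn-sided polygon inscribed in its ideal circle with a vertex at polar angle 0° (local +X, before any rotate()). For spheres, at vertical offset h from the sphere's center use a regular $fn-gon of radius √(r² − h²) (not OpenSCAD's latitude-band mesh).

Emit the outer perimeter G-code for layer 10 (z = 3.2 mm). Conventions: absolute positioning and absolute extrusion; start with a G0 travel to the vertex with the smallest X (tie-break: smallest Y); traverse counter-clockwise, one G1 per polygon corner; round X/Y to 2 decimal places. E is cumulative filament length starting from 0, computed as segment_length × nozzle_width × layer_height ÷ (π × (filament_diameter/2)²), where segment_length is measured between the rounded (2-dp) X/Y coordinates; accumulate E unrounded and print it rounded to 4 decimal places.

At z = 3.2 mm: the cube is present — its section is the full 6×22 rectangle; the r=3.5 sphere at (-0.5, 6) slices to a regular 24-gon of circumradius 3.487 (√(r²−h²) with h=0.3 from center); Merging all regions: the regions partially overlap (shared area 15.43 mm²), so overlapping operands fuse into one piece — 1 connected region. The outline is a single polygon with 19 vertices. Extrusion per mm of travel: 0.4 × 0.32 / (π × 0.875²) = 0.053216. Accumulating E over each segment gives final E = 3.2514.

G0 X-3.99 Y6.00 Z3.20
G1 X-3.87 Y5.10 E0.0483
G1 X-3.52 Y4.26 E0.0967
G1 X-2.97 Y3.53 E0.1454
G1 X-2.24 Y2.98 E0.1940
G1 X-1.40 Y2.63 E0.2425
G1 X-0.50 Y2.51 E0.2908
G1 X0.00 Y2.58 E0.3176
G1 X0.00 Y0.00 E0.4549
G1 X6.00 Y0.00 E0.7742
G1 X6.00 Y22.00 E1.9450
G1 X0.00 Y22.00 E2.2643
G1 X0.00 Y9.42 E2.9337
G1 X-0.50 Y9.49 E2.9606
G1 X-1.40 Y9.37 E3.0089
G1 X-2.24 Y9.02 E3.0574
G1 X-2.97 Y8.47 E3.1060
G1 X-3.52 Y7.74 E3.1546
G1 X-3.87 Y6.90 E3.2031
G1 X-3.99 Y6.00 E3.2514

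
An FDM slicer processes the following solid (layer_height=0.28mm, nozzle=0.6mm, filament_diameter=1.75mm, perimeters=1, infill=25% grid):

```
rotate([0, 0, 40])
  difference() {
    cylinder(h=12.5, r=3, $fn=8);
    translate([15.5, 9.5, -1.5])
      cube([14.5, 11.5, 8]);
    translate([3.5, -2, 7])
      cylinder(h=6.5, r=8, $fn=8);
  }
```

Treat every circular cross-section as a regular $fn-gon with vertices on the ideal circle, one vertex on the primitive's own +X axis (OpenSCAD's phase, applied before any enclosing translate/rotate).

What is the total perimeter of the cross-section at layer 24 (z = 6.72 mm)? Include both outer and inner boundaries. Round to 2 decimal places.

At z = 6.72 mm: the r=3 cylinder gives a regular 8-gon of circumradius 3 (constant along its height) (perimeter = 2·8·3.000·sin(180°/8) = 18.37 mm); the cube at (15.5, 9.5) is absent (z outside [-1.5, 6.5]); the cylinder at (3.5, -2) is not intersected at this z (z outside [7, 13.5]); Taking the first minus the rest: none of the subtracted shapes is present at this height, so the r=3 cylinder is unchanged — boundary = 18.37 mm; (rotated 40° about Z; rotation is an isometry so areas/perimeters/island counts are preserved). Overall, the cross-section is a single solid region. Total boundary length (outer) = 18.37 mm.

18.37 mm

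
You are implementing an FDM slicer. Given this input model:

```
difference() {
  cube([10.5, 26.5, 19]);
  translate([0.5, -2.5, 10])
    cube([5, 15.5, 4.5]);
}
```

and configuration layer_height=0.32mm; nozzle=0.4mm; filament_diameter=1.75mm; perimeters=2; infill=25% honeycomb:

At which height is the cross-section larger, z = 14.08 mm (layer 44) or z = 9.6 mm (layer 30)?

layer 30 (z = 9.6 mm)

Layer 44 (z = 14.08): the cube is present — its section is the full 10.5×26.5 rectangle (area 278.25 mm²); the cube at (0.5, -2.5) is present — its section is the full 5×15.5 rectangle (area 77.50 mm²); Subtracting the remaining from the first: starting from the 10.5×26.5 cube (278.25 mm²), the 5×15.5 cube at (0.5, -2.5) partially overlaps it — only the 65.00 mm² overlap (of its 77.50 mm²) is removed, clipping the outline — area = 213.25 mm². So its area = 213.25 mm². Layer 30 (z = 9.6): the 10.5×26.5 cube contributes its full rectangle (area 278.25 mm²); the cube at (0.5, -2.5) is not intersected at this z (z outside [10, 14.5]); Subtracting the remaining from the first: none of the subtracted shapes is present at this height, so the 10.5×26.5 cube is unchanged — area = 278.25 mm². So its area = 278.25 mm². Layer 30 is larger (278.25 vs 213.25 mm²).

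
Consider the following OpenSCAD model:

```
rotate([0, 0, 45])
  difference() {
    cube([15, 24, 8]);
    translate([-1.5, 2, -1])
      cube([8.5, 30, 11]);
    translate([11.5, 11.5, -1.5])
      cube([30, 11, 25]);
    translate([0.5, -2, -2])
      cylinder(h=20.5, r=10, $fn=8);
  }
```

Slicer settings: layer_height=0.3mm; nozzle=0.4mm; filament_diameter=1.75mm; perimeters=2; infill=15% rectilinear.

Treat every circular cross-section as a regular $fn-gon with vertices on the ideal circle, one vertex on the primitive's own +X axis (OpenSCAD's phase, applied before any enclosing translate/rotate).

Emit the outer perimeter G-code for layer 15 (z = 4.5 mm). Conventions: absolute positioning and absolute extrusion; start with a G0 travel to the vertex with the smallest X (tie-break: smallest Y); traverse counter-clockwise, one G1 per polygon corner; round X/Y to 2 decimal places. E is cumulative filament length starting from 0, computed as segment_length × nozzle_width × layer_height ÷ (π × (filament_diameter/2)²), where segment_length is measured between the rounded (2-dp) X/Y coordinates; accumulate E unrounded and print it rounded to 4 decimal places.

G0 X-12.02 Y21.92 Z4.50
G1 X1.20 Y8.70 E0.9327
G1 X1.77 Y8.94 E0.9636
G1 X6.84 Y6.84 E1.2374
G1 X10.61 Y10.61 E1.5034
G1 X2.47 Y18.74 E2.0773
G1 X0.00 Y16.26 E2.2520
G1 X-7.78 Y24.04 E2.8009
G1 X-5.30 Y26.52 E2.9759
G1 X-6.36 Y27.58 E3.0507
G1 X-12.02 Y21.92 E3.4500

At z = 4.5 mm: the 15×24 cube contributes its full rectangle; the cube at (-1.5, 2) (footprint 8.5×30) is included at this height; the cube at (11.5, 11.5) (footprint 30×11) is included at this height; the r=10 cylinder at (0.5, -2) contributes a regular 8-gon of circumradius 10; After the difference (first − rest): starting from the 15×24 cube, the 8.5×30 cube at (-1.5, 2) partially overlaps it — only the 154.00 mm² overlap (of its 255.00 mm²) is removed, clipping the outline; the 30×11 cube at (11.5, 11.5) partially overlaps it — only the 38.50 mm² overlap (of its 330.00 mm²) is removed, clipping the outline; the r=10 cylinder at (0.5, -2) partially overlaps it — only the 22.29 mm² overlap (of its 282.84 mm²) is removed, clipping the outline — 1 connected region; (rotated 45° about Z; rotation is an isometry so areas/perimeters/island counts are preserved). The outline is a single polygon with 10 vertices. Extrusion per mm of travel: 0.4 × 0.3 / (π × 0.875²) = 0.049890. Accumulating E over each segment gives final E = 3.4500.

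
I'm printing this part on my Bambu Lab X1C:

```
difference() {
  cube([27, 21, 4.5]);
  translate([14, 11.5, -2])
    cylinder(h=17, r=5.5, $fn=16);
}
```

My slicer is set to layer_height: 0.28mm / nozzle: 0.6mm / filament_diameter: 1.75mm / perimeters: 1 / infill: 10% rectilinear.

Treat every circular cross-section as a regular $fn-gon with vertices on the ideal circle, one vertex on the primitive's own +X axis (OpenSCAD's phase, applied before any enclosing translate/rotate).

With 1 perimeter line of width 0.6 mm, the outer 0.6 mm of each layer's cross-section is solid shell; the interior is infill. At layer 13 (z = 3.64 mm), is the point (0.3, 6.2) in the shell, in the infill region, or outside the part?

At z = 3.64 mm: the cube (footprint 27×21) is included at this height; the r=5.5 cylinder at (14, 11.5) gives a regular 16-gon of circumradius 5.5 (constant along its height); Taking the first minus the rest: starting from the 27×21 cube, the r=5.5 cylinder at (14, 11.5) lies wholly inside it (removes its full 92.61 mm² and its 34.34 mm outline becomes a hole wall) — 1 connected region with 1 hole. Overall, the cross-section is one region with 1 hole. The nearest boundary edge runs (0.00, 0.00)→(0.00, 21.00); distance from the point to it = 0.30 mm. The point is inside the cross-section, 0.30 mm from the nearest boundary — within the 0.6 mm shell band (1 × 0.6).

shell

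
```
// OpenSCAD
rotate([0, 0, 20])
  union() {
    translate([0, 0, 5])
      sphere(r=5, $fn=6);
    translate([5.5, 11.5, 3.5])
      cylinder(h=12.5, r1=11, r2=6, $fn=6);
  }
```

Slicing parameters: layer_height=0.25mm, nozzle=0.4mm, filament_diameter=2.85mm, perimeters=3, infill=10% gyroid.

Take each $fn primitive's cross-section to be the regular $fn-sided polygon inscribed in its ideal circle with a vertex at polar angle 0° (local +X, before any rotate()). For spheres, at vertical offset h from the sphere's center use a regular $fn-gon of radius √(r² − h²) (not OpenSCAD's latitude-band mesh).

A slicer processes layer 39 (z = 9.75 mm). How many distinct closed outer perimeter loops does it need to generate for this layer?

At z = 9.75 mm: the r=5 sphere slices to a regular 6-gon of circumradius 1.561 (√(r²−h²) with h=4.75 from center); the cone at (5.5, 11.5): at t=0.500 of its height the radius interpolates to r₁+(r₂−r₁)t = 8.500, giving a regular 6-gon of that circumradius; Combining (union): the 2 present regions are separate (no shared area or edge), so areas and boundary lengths simply add and each stays a separate island — 2 connected regions; (rotated 20° about Z; rotation is an isometry so areas/perimeters/island counts are preserved). The result has 2 disconnected regions.

2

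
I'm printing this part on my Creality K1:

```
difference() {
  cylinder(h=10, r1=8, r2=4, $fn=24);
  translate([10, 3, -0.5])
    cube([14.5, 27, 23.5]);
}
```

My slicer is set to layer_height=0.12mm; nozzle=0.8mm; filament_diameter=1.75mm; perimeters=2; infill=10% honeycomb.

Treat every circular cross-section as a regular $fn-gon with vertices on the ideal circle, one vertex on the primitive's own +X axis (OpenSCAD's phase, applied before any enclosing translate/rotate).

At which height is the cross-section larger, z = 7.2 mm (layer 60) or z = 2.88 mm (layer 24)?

Layer 60 (z = 7.2): the cone: at t=0.720 of its height the radius interpolates to r₁+(r₂−r₁)t = 5.120, giving a regular 24-gon of that circumradius (area = (24/2)·5.120²·sin(360°/24) = 81.42 mm²); the cube at (10, 3) is present — its section is the full 14.5×27 rectangle (area 391.50 mm²); After the difference (first − rest): starting from the cone (81.42 mm²), the 14.5×27 cube at (10, 3) misses the remaining region (no effect) — area = 81.42 mm². So its area = 81.42 mm². Layer 24 (z = 2.88): the cone: at t=0.288 of its height the radius interpolates to r₁+(r₂−r₁)t = 6.848, giving a regular 24-gon of that circumradius (area = (24/2)·6.848²·sin(360°/24) = 145.65 mm²); the cube at (10, 3) is present — its section is the full 14.5×27 rectangle (area 391.50 mm²); Taking the first minus the rest: starting from the cone (145.65 mm²), the 14.5×27 cube at (10, 3) misses the remaining region (no effect) — area = 145.65 mm². So its area = 145.65 mm². Layer 24 is larger (145.65 vs 81.42 mm²).

layer 24 (z = 2.88 mm)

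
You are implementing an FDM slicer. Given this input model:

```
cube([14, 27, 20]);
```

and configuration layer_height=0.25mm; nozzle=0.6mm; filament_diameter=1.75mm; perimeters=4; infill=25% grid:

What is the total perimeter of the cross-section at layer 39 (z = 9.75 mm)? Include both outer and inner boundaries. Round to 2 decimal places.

82.00 mm

At z = 9.75 mm: the cube (footprint 14×27) is included at this height (perimeter 82.00 mm). Overall, the cross-section is a single solid region. Total boundary length (outer) = 82.00 mm.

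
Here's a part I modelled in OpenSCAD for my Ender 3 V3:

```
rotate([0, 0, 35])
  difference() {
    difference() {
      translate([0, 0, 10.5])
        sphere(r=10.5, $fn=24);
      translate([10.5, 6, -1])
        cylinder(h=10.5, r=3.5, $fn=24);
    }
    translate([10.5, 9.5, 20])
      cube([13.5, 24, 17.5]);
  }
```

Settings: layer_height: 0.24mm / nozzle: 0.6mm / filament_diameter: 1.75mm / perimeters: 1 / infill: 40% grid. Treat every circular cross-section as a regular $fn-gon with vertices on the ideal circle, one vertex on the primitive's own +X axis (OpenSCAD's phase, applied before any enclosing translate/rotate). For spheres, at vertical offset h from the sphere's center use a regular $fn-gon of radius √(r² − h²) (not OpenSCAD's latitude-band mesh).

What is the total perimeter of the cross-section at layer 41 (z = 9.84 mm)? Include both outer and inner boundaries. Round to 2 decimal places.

At z = 9.84 mm: the sphere: section is a regular 24-gon, circumradius = √(r²−h²) = √(10.5²−0.66²) = 10.479 (perimeter = 2·24·10.479·sin(180°/24) = 65.66 mm); the cylinder at (10.5, 6) does not reach this height (z outside [-1, 9.5]); Taking the first minus the rest: none of the subtracted shapes is present at this height, so the r=10.5 sphere is unchanged — boundary = 65.66 mm; the cube at (10.5, 9.5) is absent (z outside [20, 37.5]); Subtracting the remaining from the first: none of the subtracted shapes is present at this height, so the result so far is unchanged — boundary = 65.66 mm; (whole slice rotated 35° about Z — lengths, areas and connectivity unchanged). Overall, the cross-section is a single solid region. Total boundary length (outer) = 65.66 mm.

65.66 mm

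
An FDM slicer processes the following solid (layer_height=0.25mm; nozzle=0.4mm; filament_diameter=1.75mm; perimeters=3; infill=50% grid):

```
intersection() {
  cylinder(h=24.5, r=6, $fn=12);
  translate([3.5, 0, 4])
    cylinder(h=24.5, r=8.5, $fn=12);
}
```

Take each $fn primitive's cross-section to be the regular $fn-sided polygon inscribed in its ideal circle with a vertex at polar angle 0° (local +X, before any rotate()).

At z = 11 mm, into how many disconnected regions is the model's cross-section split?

At z = 11 mm: the r=6 cylinder gives a regular 12-gon of circumradius 6 (constant along its height); the r=8.5 cylinder at (3.5, 0) gives a regular 12-gon of circumradius 8.5 (constant along its height); Taking the intersection: the r=8.5 cylinder at (3.5, 0) partially overlaps the r=6 cylinder; clipping to the common part keeps 100.48 mm² — 1 connected region. The result has 1 disconnected region.

1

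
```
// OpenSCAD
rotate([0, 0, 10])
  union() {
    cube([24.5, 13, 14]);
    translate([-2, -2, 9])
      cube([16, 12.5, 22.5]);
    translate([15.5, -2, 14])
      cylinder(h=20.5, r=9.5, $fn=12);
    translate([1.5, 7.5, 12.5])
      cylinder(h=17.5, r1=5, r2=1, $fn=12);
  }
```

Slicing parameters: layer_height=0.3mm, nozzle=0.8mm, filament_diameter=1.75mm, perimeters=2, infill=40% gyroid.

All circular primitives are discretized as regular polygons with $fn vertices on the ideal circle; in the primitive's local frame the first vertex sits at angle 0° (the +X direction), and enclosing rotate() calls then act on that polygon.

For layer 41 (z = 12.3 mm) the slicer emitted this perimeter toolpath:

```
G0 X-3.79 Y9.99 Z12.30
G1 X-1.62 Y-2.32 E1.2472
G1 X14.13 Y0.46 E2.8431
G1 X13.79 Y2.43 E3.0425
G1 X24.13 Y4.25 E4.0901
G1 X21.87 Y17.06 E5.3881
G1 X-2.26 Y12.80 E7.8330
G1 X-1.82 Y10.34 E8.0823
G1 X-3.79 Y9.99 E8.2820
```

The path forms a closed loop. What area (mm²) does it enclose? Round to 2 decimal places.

Apply the shoelace formula to the sequence of (X, Y) vertices; enclosed area = 371.56 mm².

371.56 mm²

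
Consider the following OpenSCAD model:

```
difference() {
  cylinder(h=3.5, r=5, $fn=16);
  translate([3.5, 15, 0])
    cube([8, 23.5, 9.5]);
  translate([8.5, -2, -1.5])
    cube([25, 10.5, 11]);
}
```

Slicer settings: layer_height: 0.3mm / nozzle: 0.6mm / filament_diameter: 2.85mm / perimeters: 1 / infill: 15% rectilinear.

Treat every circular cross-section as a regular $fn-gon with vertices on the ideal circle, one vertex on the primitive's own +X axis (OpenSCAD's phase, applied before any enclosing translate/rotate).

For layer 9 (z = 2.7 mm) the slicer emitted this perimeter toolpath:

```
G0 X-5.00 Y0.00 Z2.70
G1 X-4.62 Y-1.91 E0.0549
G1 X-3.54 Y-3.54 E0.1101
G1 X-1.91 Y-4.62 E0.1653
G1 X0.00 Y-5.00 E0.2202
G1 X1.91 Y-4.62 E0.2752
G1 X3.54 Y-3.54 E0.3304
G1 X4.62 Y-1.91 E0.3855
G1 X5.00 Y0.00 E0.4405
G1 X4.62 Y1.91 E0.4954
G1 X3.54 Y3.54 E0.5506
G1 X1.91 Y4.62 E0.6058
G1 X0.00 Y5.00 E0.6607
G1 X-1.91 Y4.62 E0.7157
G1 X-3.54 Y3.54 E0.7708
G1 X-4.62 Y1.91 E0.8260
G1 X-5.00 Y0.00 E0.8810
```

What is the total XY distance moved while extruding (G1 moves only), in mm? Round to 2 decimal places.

31.22 mm

Sum the Euclidean lengths of each G1 segment: total = 31.22 mm.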